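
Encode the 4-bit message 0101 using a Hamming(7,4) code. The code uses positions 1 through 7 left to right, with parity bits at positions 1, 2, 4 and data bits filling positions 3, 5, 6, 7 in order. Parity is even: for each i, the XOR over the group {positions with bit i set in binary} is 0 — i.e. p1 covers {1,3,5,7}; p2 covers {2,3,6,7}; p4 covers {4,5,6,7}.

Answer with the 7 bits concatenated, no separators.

0100101

Place data at non-parity positions: p1 p2 0 p4 1 0 1
p1 (pos 1,3,5,7): XOR of data positions = 0⊕1⊕1 = 0
p2 (pos 2,3,6,7): XOR of data positions = 0⊕0⊕1 = 1
p4 (pos 4,5,6,7): XOR of data positions = 1⊕0⊕1 = 0
Codeword: 0100101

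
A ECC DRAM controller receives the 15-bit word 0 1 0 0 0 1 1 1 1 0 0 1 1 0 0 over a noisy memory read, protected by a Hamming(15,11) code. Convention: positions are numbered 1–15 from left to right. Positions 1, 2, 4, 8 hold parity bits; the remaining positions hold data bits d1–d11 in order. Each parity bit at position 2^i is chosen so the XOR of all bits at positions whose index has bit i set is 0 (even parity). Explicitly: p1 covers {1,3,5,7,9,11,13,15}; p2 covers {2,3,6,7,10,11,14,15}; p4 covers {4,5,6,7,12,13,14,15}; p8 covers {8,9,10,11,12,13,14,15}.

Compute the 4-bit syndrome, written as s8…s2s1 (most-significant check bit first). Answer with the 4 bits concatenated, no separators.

0011

s1 (pos 1,3,5,7,9,11,13,15): 0⊕0⊕0⊕1⊕1⊕0⊕1⊕0 = 1
s2 (pos 2,3,6,7,10,11,14,15): 1⊕0⊕1⊕1⊕0⊕0⊕0⊕0 = 1
s4 (pos 4,5,6,7,12,13,14,15): 0⊕0⊕1⊕1⊕1⊕1⊕0⊕0 = 0
s8 (pos 8,9,10,11,12,13,14,15): 1⊕1⊕0⊕0⊕1⊕1⊕0⊕0 = 0
Syndrome s8…s1 = 0011 → error at position 3.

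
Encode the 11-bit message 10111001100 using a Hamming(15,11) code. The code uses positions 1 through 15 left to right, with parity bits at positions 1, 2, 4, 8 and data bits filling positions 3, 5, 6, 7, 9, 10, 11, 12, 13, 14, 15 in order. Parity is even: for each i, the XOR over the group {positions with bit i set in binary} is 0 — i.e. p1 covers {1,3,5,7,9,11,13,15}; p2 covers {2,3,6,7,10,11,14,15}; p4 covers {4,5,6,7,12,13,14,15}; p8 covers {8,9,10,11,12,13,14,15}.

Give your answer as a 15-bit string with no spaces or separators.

011001111001100

Place data at non-parity positions: p1 p2 1 p4 0 1 1 p8 1 0 0 1 1 0 0
p1 (pos 1,3,5,7,9,11,13,15): XOR of data positions = 1⊕0⊕1⊕1⊕0⊕1⊕0 = 0
p2 (pos 2,3,6,7,10,11,14,15): XOR of data positions = 1⊕1⊕1⊕0⊕0⊕0⊕0 = 1
p4 (pos 4,5,6,7,12,13,14,15): XOR of data positions = 0⊕1⊕1⊕1⊕1⊕0⊕0 = 0
p8 (pos 8,9,10,11,12,13,14,15): XOR of data positions = 1⊕0⊕0⊕1⊕1⊕0⊕0 = 1
Codeword: 011001111001100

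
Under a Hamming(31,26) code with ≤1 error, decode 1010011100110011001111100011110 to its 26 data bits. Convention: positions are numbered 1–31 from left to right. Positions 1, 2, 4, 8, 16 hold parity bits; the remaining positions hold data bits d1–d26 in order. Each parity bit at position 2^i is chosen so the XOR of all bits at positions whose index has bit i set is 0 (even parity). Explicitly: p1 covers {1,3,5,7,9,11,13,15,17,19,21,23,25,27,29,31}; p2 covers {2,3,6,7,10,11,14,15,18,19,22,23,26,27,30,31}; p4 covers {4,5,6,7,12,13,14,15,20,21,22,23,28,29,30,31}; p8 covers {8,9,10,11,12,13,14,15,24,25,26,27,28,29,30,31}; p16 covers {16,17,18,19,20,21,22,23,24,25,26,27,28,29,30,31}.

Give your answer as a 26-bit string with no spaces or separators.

s1 (pos 1,3,5,7,9,11,13,15,17,19,21,23,25,27,29,31): 1⊕1⊕0⊕1⊕0⊕1⊕0⊕1⊕0⊕1⊕1⊕1⊕0⊕1⊕1⊕0 = 0
s2 (pos 2,3,6,7,10,11,14,15,18,19,22,23,26,27,30,31): 0⊕1⊕1⊕1⊕0⊕1⊕0⊕1⊕0⊕1⊕1⊕1⊕0⊕1⊕1⊕0 = 0
s4 (pos 4,5,6,7,12,13,14,15,20,21,22,23,28,29,30,31): 0⊕0⊕1⊕1⊕1⊕0⊕0⊕1⊕1⊕1⊕1⊕1⊕1⊕1⊕1⊕0 = 1
s8 (pos 8,9,10,11,12,13,14,15,24,25,26,27,28,29,30,31): 1⊕0⊕0⊕1⊕1⊕0⊕0⊕1⊕0⊕0⊕0⊕1⊕1⊕1⊕1⊕0 = 0
s16 (pos 16,17,18,19,20,21,22,23,24,25,26,27,28,29,30,31): 1⊕0⊕0⊕1⊕1⊕1⊕1⊕1⊕0⊕0⊕0⊕1⊕1⊕1⊕1⊕0 = 0
Syndrome s16…s1 = 00100 → error at position 4.
Flip position 4: 1010011100110011001111100011110 → 1011011100110011001111100011110
Read data bits from positions 3,5,6,7,9,10,11,12,13,14,15,17,18,19,20,21,22,23,24,25,26,27,28,29,30,31: 10110011001001111100011110

10110011001001111100011110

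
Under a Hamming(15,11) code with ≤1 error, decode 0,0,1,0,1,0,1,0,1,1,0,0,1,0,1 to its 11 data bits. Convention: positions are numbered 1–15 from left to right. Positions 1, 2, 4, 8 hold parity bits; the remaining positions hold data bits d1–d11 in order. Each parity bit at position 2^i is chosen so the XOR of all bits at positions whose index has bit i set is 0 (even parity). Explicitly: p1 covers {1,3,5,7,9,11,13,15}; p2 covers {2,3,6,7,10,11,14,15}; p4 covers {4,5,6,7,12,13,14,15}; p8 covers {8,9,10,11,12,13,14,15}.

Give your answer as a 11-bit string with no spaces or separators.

s1 (pos 1,3,5,7,9,11,13,15): 0⊕1⊕1⊕1⊕1⊕0⊕1⊕1 = 0
s2 (pos 2,3,6,7,10,11,14,15): 0⊕1⊕0⊕1⊕1⊕0⊕0⊕1 = 0
s4 (pos 4,5,6,7,12,13,14,15): 0⊕1⊕0⊕1⊕0⊕1⊕0⊕1 = 0
s8 (pos 8,9,10,11,12,13,14,15): 0⊕1⊕1⊕0⊕0⊕1⊕0⊕1 = 0
Syndrome s8…s1 = 0000 → no error.
Read data bits from positions 3,5,6,7,9,10,11,12,13,14,15: 11011100101

11011100101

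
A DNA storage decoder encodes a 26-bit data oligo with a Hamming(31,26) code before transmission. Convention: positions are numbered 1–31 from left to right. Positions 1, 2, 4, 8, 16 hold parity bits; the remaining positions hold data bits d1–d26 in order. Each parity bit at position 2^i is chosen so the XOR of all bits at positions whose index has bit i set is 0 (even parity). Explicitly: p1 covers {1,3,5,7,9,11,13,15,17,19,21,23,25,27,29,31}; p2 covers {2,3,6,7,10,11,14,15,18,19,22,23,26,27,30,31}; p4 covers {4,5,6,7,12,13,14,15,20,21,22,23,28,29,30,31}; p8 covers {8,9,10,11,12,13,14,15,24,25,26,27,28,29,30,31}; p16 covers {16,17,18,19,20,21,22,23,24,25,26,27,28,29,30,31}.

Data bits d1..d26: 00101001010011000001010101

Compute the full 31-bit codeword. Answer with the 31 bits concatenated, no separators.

Place data at non-parity positions: p1 p2 0 p4 0 1 0 p8 1 0 0 1 0 1 0 p16 0 1 1 0 0 0 0 0 1 0 1 0 1 0 1
p1 (pos 1,3,5,7,9,11,13,15,17,19,21,23,25,27,29,31): XOR of data positions = 0⊕0⊕0⊕1⊕0⊕0⊕0⊕0⊕1⊕0⊕0⊕1⊕1⊕1⊕1 = 0
p2 (pos 2,3,6,7,10,11,14,15,18,19,22,23,26,27,30,31): XOR of data positions = 0⊕1⊕0⊕0⊕0⊕1⊕0⊕1⊕1⊕0⊕0⊕0⊕1⊕0⊕1 = 0
p4 (pos 4,5,6,7,12,13,14,15,20,21,22,23,28,29,30,31): XOR of data positions = 0⊕1⊕0⊕1⊕0⊕1⊕0⊕0⊕0⊕0⊕0⊕0⊕1⊕0⊕1 = 1
p8 (pos 8,9,10,11,12,13,14,15,24,25,26,27,28,29,30,31): XOR of data positions = 1⊕0⊕0⊕1⊕0⊕1⊕0⊕0⊕1⊕0⊕1⊕0⊕1⊕0⊕1 = 1
p16 (pos 16,17,18,19,20,21,22,23,24,25,26,27,28,29,30,31): XOR of data positions = 0⊕1⊕1⊕0⊕0⊕0⊕0⊕0⊕1⊕0⊕1⊕0⊕1⊕0⊕1 = 0
Codeword: 0001010110010100011000001010101

0001010110010100011000001010101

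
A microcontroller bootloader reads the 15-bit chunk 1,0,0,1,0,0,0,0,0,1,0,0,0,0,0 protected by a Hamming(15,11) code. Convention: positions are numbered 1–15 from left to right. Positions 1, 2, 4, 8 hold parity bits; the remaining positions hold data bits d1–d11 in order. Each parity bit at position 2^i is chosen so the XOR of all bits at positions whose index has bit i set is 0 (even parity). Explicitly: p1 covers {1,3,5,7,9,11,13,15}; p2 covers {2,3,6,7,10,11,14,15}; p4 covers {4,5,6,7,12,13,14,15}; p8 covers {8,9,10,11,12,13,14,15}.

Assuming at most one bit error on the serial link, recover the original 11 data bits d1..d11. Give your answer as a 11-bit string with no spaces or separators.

s1 (pos 1,3,5,7,9,11,13,15): 1⊕0⊕0⊕0⊕0⊕0⊕0⊕0 = 1
s2 (pos 2,3,6,7,10,11,14,15): 0⊕0⊕0⊕0⊕1⊕0⊕0⊕0 = 1
s4 (pos 4,5,6,7,12,13,14,15): 1⊕0⊕0⊕0⊕0⊕0⊕0⊕0 = 1
s8 (pos 8,9,10,11,12,13,14,15): 0⊕0⊕1⊕0⊕0⊕0⊕0⊕0 = 1
Syndrome s8…s1 = 1111 → error at position 15.
Flip position 15: 100100000100000 → 100100000100001
Read data bits from positions 3,5,6,7,9,10,11,12,13,14,15: 00000100001

00000100001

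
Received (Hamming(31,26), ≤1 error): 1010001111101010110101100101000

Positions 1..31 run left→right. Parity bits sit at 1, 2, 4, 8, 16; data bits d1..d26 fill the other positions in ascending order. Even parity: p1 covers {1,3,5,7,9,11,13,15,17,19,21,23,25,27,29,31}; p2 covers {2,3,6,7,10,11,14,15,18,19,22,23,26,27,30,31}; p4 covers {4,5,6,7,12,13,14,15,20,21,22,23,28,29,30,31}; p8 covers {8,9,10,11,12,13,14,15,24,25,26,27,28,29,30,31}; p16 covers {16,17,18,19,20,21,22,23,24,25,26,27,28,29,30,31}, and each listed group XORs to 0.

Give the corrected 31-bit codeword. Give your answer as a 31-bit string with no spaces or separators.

s1 (pos 1,3,5,7,9,11,13,15,17,19,21,23,25,27,29,31): 1⊕1⊕0⊕1⊕1⊕1⊕1⊕1⊕1⊕0⊕0⊕1⊕0⊕0⊕0⊕0 = 1
s2 (pos 2,3,6,7,10,11,14,15,18,19,22,23,26,27,30,31): 0⊕1⊕0⊕1⊕1⊕1⊕0⊕1⊕1⊕0⊕1⊕1⊕1⊕0⊕0⊕0 = 1
s4 (pos 4,5,6,7,12,13,14,15,20,21,22,23,28,29,30,31): 0⊕0⊕0⊕1⊕0⊕1⊕0⊕1⊕1⊕0⊕1⊕1⊕1⊕0⊕0⊕0 = 1
s8 (pos 8,9,10,11,12,13,14,15,24,25,26,27,28,29,30,31): 1⊕1⊕1⊕1⊕0⊕1⊕0⊕1⊕0⊕0⊕1⊕0⊕1⊕0⊕0⊕0 = 0
s16 (pos 16,17,18,19,20,21,22,23,24,25,26,27,28,29,30,31): 0⊕1⊕1⊕0⊕1⊕0⊕1⊕1⊕0⊕0⊕1⊕0⊕1⊕0⊕0⊕0 = 1
Syndrome s16…s1 = 10111 → error at position 23.
Flip position 23: 1010001111101010110101100101000 → 1010001111101010110101000101000

1010001111101010110101000101000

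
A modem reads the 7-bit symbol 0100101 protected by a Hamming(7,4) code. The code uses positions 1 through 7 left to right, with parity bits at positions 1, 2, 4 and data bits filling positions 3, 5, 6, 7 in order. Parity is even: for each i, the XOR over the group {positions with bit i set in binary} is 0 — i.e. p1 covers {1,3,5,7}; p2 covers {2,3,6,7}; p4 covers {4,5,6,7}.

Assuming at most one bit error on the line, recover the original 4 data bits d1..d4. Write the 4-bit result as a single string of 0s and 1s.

0101

s1 (pos 1,3,5,7): 0⊕0⊕1⊕1 = 0
s2 (pos 2,3,6,7): 1⊕0⊕0⊕1 = 0
s4 (pos 4,5,6,7): 0⊕1⊕0⊕1 = 0
Syndrome s4…s1 = 000 → no error.
Read data bits from positions 3,5,6,7: 0101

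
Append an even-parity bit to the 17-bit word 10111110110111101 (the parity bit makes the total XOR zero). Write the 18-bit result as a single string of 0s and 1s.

101111101101111011

XOR of the 17 data bits: 1⊕0⊕1⊕1⊕1⊕1⊕1⊕0⊕1⊕1⊕0⊕1⊕1⊕1⊕1⊕0⊕1 = 1
Parity bit = 1 (so all 18 bits XOR to 0).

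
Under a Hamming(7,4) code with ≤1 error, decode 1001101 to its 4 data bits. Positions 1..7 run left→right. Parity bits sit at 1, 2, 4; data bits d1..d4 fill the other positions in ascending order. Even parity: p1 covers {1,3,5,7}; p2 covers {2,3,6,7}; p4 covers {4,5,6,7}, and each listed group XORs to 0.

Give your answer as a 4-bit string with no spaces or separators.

s1 (pos 1,3,5,7): 1⊕0⊕1⊕1 = 1
s2 (pos 2,3,6,7): 0⊕0⊕0⊕1 = 1
s4 (pos 4,5,6,7): 1⊕1⊕0⊕1 = 1
Syndrome s4…s1 = 111 → error at position 7.
Flip position 7: 1001101 → 1001100
Read data bits from positions 3,5,6,7: 0100

0100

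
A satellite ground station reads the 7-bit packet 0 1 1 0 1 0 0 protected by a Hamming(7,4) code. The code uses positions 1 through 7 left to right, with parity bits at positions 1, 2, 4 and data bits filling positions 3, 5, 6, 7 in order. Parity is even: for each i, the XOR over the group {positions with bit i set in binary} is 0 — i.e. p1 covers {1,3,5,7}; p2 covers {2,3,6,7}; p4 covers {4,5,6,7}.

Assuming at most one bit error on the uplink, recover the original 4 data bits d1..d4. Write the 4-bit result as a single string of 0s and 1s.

s1 (pos 1,3,5,7): 0⊕1⊕1⊕0 = 0
s2 (pos 2,3,6,7): 1⊕1⊕0⊕0 = 0
s4 (pos 4,5,6,7): 0⊕1⊕0⊕0 = 1
Syndrome s4…s1 = 100 → error at position 4.
Flip position 4: 0110100 → 0111100
Read data bits from positions 3,5,6,7: 1100

1100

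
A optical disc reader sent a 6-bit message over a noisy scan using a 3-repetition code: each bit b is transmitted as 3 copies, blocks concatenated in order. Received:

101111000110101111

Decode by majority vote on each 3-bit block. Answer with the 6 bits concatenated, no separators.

110111

Block 1 (101): 2 ones → 1
Block 2 (111): 3 ones → 1
Block 3 (000): 0 ones → 0
Block 4 (110): 2 ones → 1
Block 5 (101): 2 ones → 1
Block 6 (111): 3 ones → 1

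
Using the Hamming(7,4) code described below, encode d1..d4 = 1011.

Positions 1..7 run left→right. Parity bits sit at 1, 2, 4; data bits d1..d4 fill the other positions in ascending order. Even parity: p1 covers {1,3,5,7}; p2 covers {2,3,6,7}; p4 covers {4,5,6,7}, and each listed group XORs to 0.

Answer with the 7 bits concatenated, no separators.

Place data at non-parity positions: p1 p2 1 p4 0 1 1
p1 (pos 1,3,5,7): XOR of data positions = 1⊕0⊕1 = 0
p2 (pos 2,3,6,7): XOR of data positions = 1⊕1⊕1 = 1
p4 (pos 4,5,6,7): XOR of data positions = 0⊕1⊕1 = 0
Codeword: 0110011

0110011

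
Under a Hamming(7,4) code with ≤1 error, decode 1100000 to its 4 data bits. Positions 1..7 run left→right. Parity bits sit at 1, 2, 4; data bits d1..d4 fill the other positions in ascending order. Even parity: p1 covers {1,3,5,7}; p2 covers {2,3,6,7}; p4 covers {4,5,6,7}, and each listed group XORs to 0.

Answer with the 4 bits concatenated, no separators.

s1 (pos 1,3,5,7): 1⊕0⊕0⊕0 = 1
s2 (pos 2,3,6,7): 1⊕0⊕0⊕0 = 1
s4 (pos 4,5,6,7): 0⊕0⊕0⊕0 = 0
Syndrome s4…s1 = 011 → error at position 3.
Flip position 3: 1100000 → 1110000
Read data bits from positions 3,5,6,7: 1000

1000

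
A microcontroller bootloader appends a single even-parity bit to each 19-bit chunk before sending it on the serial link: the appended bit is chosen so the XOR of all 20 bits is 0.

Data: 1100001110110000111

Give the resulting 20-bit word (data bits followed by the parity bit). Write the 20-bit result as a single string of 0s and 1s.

11000011101100001110

XOR of the 19 data bits: 1⊕1⊕0⊕0⊕0⊕0⊕1⊕1⊕1⊕0⊕1⊕1⊕0⊕0⊕0⊕0⊕1⊕1⊕1 = 0
Parity bit = 0 (so all 20 bits XOR to 0).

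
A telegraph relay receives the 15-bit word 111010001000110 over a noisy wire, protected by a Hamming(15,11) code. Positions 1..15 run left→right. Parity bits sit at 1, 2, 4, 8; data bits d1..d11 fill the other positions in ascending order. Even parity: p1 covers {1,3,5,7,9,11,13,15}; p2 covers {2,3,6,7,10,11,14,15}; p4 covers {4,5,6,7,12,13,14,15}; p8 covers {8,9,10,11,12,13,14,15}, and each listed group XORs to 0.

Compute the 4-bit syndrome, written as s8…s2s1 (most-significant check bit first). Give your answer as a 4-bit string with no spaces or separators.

s1 (pos 1,3,5,7,9,11,13,15): 1⊕1⊕1⊕0⊕1⊕0⊕1⊕0 = 1
s2 (pos 2,3,6,7,10,11,14,15): 1⊕1⊕0⊕0⊕0⊕0⊕1⊕0 = 1
s4 (pos 4,5,6,7,12,13,14,15): 0⊕1⊕0⊕0⊕0⊕1⊕1⊕0 = 1
s8 (pos 8,9,10,11,12,13,14,15): 0⊕1⊕0⊕0⊕0⊕1⊕1⊕0 = 1
Syndrome s8…s1 = 1111 → error at position 15.

1111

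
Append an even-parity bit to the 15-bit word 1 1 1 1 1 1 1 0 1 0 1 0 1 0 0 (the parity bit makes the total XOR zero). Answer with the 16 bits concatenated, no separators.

1111111010101000

XOR of the 15 data bits: 1⊕1⊕1⊕1⊕1⊕1⊕1⊕0⊕1⊕0⊕1⊕0⊕1⊕0⊕0 = 0
Parity bit = 0 (so all 16 bits XOR to 0).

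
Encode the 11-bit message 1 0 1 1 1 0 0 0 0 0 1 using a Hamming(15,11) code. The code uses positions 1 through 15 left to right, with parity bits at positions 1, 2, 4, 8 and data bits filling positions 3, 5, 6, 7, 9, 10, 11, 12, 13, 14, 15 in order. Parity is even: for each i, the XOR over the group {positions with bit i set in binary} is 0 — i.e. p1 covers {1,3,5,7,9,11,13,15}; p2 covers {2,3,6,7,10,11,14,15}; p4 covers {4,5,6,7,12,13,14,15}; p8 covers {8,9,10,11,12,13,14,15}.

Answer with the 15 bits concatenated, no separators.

Place data at non-parity positions: p1 p2 1 p4 0 1 1 p8 1 0 0 0 0 0 1
p1 (pos 1,3,5,7,9,11,13,15): XOR of data positions = 1⊕0⊕1⊕1⊕0⊕0⊕1 = 0
p2 (pos 2,3,6,7,10,11,14,15): XOR of data positions = 1⊕1⊕1⊕0⊕0⊕0⊕1 = 0
p4 (pos 4,5,6,7,12,13,14,15): XOR of data positions = 0⊕1⊕1⊕0⊕0⊕0⊕1 = 1
p8 (pos 8,9,10,11,12,13,14,15): XOR of data positions = 1⊕0⊕0⊕0⊕0⊕0⊕1 = 0
Codeword: 001101101000001

001101101000001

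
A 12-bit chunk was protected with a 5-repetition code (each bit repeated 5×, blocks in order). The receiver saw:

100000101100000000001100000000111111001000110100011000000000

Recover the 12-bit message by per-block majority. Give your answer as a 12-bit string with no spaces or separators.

010000100000

Block 1 (10000): 1 one → 0
Block 2 (01011): 3 ones → 1
Block 3 (00000): 0 ones → 0
Block 4 (00000): 0 ones → 0
Block 5 (11000): 2 ones → 0
Block 6 (00000): 0 ones → 0
Block 7 (11111): 5 ones → 1
Block 8 (10010): 2 ones → 0
Block 9 (00110): 2 ones → 0
Block 10 (10001): 2 ones → 0
Block 11 (10000): 1 one → 0
Block 12 (00000): 0 ones → 0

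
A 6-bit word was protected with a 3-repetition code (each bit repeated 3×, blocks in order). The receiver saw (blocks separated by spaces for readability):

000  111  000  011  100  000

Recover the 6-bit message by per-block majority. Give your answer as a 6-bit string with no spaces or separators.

010100

Block 1 (000): 0 ones → 0
Block 2 (111): 3 ones → 1
Block 3 (000): 0 ones → 0
Block 4 (011): 2 ones → 1
Block 5 (100): 1 one → 0
Block 6 (000): 0 ones → 0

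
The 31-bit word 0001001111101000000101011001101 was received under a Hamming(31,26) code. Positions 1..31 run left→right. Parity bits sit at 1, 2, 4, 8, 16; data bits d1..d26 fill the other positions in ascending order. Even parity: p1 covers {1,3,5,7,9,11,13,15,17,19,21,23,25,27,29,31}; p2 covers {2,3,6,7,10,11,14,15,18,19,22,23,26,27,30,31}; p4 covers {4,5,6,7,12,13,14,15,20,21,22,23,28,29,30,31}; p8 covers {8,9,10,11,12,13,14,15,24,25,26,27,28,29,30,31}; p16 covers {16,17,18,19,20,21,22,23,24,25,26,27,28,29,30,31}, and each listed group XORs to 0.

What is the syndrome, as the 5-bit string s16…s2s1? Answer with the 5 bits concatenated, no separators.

10011

s1 (pos 1,3,5,7,9,11,13,15,17,19,21,23,25,27,29,31): 0⊕0⊕0⊕1⊕1⊕1⊕1⊕0⊕0⊕0⊕0⊕0⊕1⊕0⊕1⊕1 = 1
s2 (pos 2,3,6,7,10,11,14,15,18,19,22,23,26,27,30,31): 0⊕0⊕0⊕1⊕1⊕1⊕0⊕0⊕0⊕0⊕1⊕0⊕0⊕0⊕0⊕1 = 1
s4 (pos 4,5,6,7,12,13,14,15,20,21,22,23,28,29,30,31): 1⊕0⊕0⊕1⊕0⊕1⊕0⊕0⊕1⊕0⊕1⊕0⊕1⊕1⊕0⊕1 = 0
s8 (pos 8,9,10,11,12,13,14,15,24,25,26,27,28,29,30,31): 1⊕1⊕1⊕1⊕0⊕1⊕0⊕0⊕1⊕1⊕0⊕0⊕1⊕1⊕0⊕1 = 0
s16 (pos 16,17,18,19,20,21,22,23,24,25,26,27,28,29,30,31): 0⊕0⊕0⊕0⊕1⊕0⊕1⊕0⊕1⊕1⊕0⊕0⊕1⊕1⊕0⊕1 = 1
Syndrome s16…s1 = 10011 → error at position 19.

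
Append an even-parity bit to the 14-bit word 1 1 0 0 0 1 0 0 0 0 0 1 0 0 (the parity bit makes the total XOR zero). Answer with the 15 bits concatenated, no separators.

110001000001000

XOR of the 14 data bits: 1⊕1⊕0⊕0⊕0⊕1⊕0⊕0⊕0⊕0⊕0⊕1⊕0⊕0 = 0
Parity bit = 0 (so all 15 bits XOR to 0).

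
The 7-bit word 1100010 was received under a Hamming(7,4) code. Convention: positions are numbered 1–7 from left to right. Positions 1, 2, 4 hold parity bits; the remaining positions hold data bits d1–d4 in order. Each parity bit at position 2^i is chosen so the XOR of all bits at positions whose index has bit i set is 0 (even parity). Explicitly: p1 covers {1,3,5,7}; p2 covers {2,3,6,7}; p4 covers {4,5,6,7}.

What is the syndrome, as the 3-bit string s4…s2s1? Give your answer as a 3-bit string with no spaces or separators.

s1 (pos 1,3,5,7): 1⊕0⊕0⊕0 = 1
s2 (pos 2,3,6,7): 1⊕0⊕1⊕0 = 0
s4 (pos 4,5,6,7): 0⊕0⊕1⊕0 = 1
Syndrome s4…s1 = 101 → error at position 5.

101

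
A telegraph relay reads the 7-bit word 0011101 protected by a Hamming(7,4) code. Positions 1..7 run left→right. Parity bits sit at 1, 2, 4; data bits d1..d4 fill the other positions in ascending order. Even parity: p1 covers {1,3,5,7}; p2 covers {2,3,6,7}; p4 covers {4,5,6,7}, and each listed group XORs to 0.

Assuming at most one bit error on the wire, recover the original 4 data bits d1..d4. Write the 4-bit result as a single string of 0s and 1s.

1001

s1 (pos 1,3,5,7): 0⊕1⊕1⊕1 = 1
s2 (pos 2,3,6,7): 0⊕1⊕0⊕1 = 0
s4 (pos 4,5,6,7): 1⊕1⊕0⊕1 = 1
Syndrome s4…s1 = 101 → error at position 5.
Flip position 5: 0011101 → 0011001
Read data bits from positions 3,5,6,7: 1001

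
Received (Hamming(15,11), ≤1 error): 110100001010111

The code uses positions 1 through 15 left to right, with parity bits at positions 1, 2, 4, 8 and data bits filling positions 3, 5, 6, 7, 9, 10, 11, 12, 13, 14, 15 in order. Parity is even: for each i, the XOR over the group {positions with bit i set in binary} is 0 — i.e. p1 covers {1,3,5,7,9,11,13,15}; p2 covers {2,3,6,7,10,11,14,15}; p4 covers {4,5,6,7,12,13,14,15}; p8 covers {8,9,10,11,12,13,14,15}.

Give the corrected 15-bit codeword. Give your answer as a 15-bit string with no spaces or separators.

110100000010111

s1 (pos 1,3,5,7,9,11,13,15): 1⊕0⊕0⊕0⊕1⊕1⊕1⊕1 = 1
s2 (pos 2,3,6,7,10,11,14,15): 1⊕0⊕0⊕0⊕0⊕1⊕1⊕1 = 0
s4 (pos 4,5,6,7,12,13,14,15): 1⊕0⊕0⊕0⊕0⊕1⊕1⊕1 = 0
s8 (pos 8,9,10,11,12,13,14,15): 0⊕1⊕0⊕1⊕0⊕1⊕1⊕1 = 1
Syndrome s8…s1 = 1001 → error at position 9.
Flip position 9: 110100001010111 → 110100000010111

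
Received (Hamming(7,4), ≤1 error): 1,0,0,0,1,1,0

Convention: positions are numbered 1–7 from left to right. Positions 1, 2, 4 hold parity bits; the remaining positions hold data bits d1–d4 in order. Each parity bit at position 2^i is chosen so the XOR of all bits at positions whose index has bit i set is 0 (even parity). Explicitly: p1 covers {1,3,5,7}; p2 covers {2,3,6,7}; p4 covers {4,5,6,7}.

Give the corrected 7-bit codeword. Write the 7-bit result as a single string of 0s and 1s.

s1 (pos 1,3,5,7): 1⊕0⊕1⊕0 = 0
s2 (pos 2,3,6,7): 0⊕0⊕1⊕0 = 1
s4 (pos 4,5,6,7): 0⊕1⊕1⊕0 = 0
Syndrome s4…s1 = 010 → error at position 2.
Flip position 2: 1000110 → 1100110

1100110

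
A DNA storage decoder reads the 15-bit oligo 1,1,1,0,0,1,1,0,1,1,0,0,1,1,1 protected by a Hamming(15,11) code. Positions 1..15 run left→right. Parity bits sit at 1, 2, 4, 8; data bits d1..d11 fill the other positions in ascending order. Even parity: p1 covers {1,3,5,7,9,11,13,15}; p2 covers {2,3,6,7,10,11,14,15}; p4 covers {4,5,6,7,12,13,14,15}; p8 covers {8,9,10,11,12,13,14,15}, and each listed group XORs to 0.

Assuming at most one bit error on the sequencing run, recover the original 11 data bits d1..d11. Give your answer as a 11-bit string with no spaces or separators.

s1 (pos 1,3,5,7,9,11,13,15): 1⊕1⊕0⊕1⊕1⊕0⊕1⊕1 = 0
s2 (pos 2,3,6,7,10,11,14,15): 1⊕1⊕1⊕1⊕1⊕0⊕1⊕1 = 1
s4 (pos 4,5,6,7,12,13,14,15): 0⊕0⊕1⊕1⊕0⊕1⊕1⊕1 = 1
s8 (pos 8,9,10,11,12,13,14,15): 0⊕1⊕1⊕0⊕0⊕1⊕1⊕1 = 1
Syndrome s8…s1 = 1110 → error at position 14.
Flip position 14: 111001101100111 → 111001101100101
Read data bits from positions 3,5,6,7,9,10,11,12,13,14,15: 10111100101

10111100101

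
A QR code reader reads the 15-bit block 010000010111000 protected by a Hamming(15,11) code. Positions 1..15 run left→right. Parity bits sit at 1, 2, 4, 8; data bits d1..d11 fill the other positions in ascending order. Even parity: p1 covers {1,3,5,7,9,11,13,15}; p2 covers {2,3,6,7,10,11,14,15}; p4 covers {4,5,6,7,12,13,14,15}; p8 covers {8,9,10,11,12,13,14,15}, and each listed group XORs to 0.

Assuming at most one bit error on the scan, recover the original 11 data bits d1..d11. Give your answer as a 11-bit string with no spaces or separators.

00010111000

s1 (pos 1,3,5,7,9,11,13,15): 0⊕0⊕0⊕0⊕0⊕1⊕0⊕0 = 1
s2 (pos 2,3,6,7,10,11,14,15): 1⊕0⊕0⊕0⊕1⊕1⊕0⊕0 = 1
s4 (pos 4,5,6,7,12,13,14,15): 0⊕0⊕0⊕0⊕1⊕0⊕0⊕0 = 1
s8 (pos 8,9,10,11,12,13,14,15): 1⊕0⊕1⊕1⊕1⊕0⊕0⊕0 = 0
Syndrome s8…s1 = 0111 → error at position 7.
Flip position 7: 010000010111000 → 010000110111000
Read data bits from positions 3,5,6,7,9,10,11,12,13,14,15: 00010111000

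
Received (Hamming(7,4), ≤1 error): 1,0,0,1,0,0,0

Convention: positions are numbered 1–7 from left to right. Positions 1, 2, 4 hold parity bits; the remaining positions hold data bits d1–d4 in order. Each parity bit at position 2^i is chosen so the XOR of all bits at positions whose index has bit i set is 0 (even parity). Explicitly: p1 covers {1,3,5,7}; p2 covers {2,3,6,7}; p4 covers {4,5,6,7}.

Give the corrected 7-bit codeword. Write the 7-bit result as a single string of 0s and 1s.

1001100

s1 (pos 1,3,5,7): 1⊕0⊕0⊕0 = 1
s2 (pos 2,3,6,7): 0⊕0⊕0⊕0 = 0
s4 (pos 4,5,6,7): 1⊕0⊕0⊕0 = 1
Syndrome s4…s1 = 101 → error at position 5.
Flip position 5: 1001000 → 1001100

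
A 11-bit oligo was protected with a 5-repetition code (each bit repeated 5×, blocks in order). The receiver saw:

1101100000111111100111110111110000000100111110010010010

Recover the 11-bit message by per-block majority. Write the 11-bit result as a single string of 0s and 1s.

Block 1 (11011): 4 ones → 1
Block 2 (00000): 0 ones → 0
Block 3 (11111): 5 ones → 1
Block 4 (11001): 3 ones → 1
Block 5 (11110): 4 ones → 1
Block 6 (11111): 5 ones → 1
Block 7 (00000): 0 ones → 0
Block 8 (00100): 1 one → 0
Block 9 (11111): 5 ones → 1
Block 10 (00100): 1 one → 0
Block 11 (10010): 2 ones → 0

10111100100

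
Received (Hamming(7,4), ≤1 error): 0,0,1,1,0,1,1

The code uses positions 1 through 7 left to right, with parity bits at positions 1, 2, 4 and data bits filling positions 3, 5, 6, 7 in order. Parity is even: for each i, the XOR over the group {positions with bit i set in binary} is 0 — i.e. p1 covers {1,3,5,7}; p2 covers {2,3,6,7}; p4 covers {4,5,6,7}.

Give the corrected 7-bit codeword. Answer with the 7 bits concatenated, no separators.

0011001

s1 (pos 1,3,5,7): 0⊕1⊕0⊕1 = 0
s2 (pos 2,3,6,7): 0⊕1⊕1⊕1 = 1
s4 (pos 4,5,6,7): 1⊕0⊕1⊕1 = 1
Syndrome s4…s1 = 110 → error at position 6.
Flip position 6: 0011011 → 0011001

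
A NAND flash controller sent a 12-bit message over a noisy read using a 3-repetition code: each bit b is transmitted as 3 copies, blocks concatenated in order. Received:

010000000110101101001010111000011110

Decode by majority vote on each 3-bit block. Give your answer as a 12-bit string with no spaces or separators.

Block 1 (010): 1 one → 0
Block 2 (000): 0 ones → 0
Block 3 (000): 0 ones → 0
Block 4 (110): 2 ones → 1
Block 5 (101): 2 ones → 1
Block 6 (101): 2 ones → 1
Block 7 (001): 1 one → 0
Block 8 (010): 1 one → 0
Block 9 (111): 3 ones → 1
Block 10 (000): 0 ones → 0
Block 11 (011): 2 ones → 1
Block 12 (110): 2 ones → 1

000111001011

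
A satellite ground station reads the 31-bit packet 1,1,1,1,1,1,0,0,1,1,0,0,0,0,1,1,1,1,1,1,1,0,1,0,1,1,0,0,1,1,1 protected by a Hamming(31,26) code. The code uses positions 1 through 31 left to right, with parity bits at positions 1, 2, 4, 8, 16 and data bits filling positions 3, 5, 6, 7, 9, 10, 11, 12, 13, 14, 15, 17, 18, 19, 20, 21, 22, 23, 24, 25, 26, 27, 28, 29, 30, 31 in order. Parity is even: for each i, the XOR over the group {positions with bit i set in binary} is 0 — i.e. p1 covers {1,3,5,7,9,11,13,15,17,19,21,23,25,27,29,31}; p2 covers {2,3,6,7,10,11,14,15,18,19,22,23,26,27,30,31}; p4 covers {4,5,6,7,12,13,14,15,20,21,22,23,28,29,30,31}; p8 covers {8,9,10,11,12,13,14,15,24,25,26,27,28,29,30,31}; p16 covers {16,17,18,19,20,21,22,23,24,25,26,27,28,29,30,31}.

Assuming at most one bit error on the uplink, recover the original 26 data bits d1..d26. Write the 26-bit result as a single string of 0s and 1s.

s1 (pos 1,3,5,7,9,11,13,15,17,19,21,23,25,27,29,31): 1⊕1⊕1⊕0⊕1⊕0⊕0⊕1⊕1⊕1⊕1⊕1⊕1⊕0⊕1⊕1 = 0
s2 (pos 2,3,6,7,10,11,14,15,18,19,22,23,26,27,30,31): 1⊕1⊕1⊕0⊕1⊕0⊕0⊕1⊕1⊕1⊕0⊕1⊕1⊕0⊕1⊕1 = 1
s4 (pos 4,5,6,7,12,13,14,15,20,21,22,23,28,29,30,31): 1⊕1⊕1⊕0⊕0⊕0⊕0⊕1⊕1⊕1⊕0⊕1⊕0⊕1⊕1⊕1 = 0
s8 (pos 8,9,10,11,12,13,14,15,24,25,26,27,28,29,30,31): 0⊕1⊕1⊕0⊕0⊕0⊕0⊕1⊕0⊕1⊕1⊕0⊕0⊕1⊕1⊕1 = 0
s16 (pos 16,17,18,19,20,21,22,23,24,25,26,27,28,29,30,31): 1⊕1⊕1⊕1⊕1⊕1⊕0⊕1⊕0⊕1⊕1⊕0⊕0⊕1⊕1⊕1 = 0
Syndrome s16…s1 = 00010 → error at position 2.
Flip position 2: 1111110011000011111110101100111 → 1011110011000011111110101100111
Read data bits from positions 3,5,6,7,9,10,11,12,13,14,15,17,18,19,20,21,22,23,24,25,26,27,28,29,30,31: 11101100001111110101100111

11101100001111110101100111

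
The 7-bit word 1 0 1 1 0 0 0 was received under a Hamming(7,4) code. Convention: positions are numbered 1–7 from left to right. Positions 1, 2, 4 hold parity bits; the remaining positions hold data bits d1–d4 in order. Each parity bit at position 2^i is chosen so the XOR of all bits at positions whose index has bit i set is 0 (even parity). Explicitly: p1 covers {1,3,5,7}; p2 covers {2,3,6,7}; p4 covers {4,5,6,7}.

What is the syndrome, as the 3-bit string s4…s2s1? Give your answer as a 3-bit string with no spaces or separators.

s1 (pos 1,3,5,7): 1⊕1⊕0⊕0 = 0
s2 (pos 2,3,6,7): 0⊕1⊕0⊕0 = 1
s4 (pos 4,5,6,7): 1⊕0⊕0⊕0 = 1
Syndrome s4…s1 = 110 → error at position 6.

110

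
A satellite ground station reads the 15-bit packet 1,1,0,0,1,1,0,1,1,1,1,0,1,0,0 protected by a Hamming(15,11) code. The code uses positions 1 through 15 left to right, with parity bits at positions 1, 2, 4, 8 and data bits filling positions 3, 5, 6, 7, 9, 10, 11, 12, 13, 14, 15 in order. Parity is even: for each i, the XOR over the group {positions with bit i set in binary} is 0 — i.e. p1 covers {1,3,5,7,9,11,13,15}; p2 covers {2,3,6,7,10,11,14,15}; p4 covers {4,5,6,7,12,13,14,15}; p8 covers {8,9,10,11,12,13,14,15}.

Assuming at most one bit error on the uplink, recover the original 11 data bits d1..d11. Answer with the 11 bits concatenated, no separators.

01101110000

s1 (pos 1,3,5,7,9,11,13,15): 1⊕0⊕1⊕0⊕1⊕1⊕1⊕0 = 1
s2 (pos 2,3,6,7,10,11,14,15): 1⊕0⊕1⊕0⊕1⊕1⊕0⊕0 = 0
s4 (pos 4,5,6,7,12,13,14,15): 0⊕1⊕1⊕0⊕0⊕1⊕0⊕0 = 1
s8 (pos 8,9,10,11,12,13,14,15): 1⊕1⊕1⊕1⊕0⊕1⊕0⊕0 = 1
Syndrome s8…s1 = 1101 → error at position 13.
Flip position 13: 110011011110100 → 110011011110000
Read data bits from positions 3,5,6,7,9,10,11,12,13,14,15: 01101110000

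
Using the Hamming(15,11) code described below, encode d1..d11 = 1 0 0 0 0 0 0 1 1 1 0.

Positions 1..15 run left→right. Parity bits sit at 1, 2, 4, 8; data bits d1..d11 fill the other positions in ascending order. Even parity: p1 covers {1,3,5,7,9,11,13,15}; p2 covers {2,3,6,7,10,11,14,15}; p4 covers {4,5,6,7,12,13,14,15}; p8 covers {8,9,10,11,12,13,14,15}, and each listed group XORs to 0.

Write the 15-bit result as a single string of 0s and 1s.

001100010001110

Place data at non-parity positions: p1 p2 1 p4 0 0 0 p8 0 0 0 1 1 1 0
p1 (pos 1,3,5,7,9,11,13,15): XOR of data positions = 1⊕0⊕0⊕0⊕0⊕1⊕0 = 0
p2 (pos 2,3,6,7,10,11,14,15): XOR of data positions = 1⊕0⊕0⊕0⊕0⊕1⊕0 = 0
p4 (pos 4,5,6,7,12,13,14,15): XOR of data positions = 0⊕0⊕0⊕1⊕1⊕1⊕0 = 1
p8 (pos 8,9,10,11,12,13,14,15): XOR of data positions = 0⊕0⊕0⊕1⊕1⊕1⊕0 = 1
Codeword: 001100010001110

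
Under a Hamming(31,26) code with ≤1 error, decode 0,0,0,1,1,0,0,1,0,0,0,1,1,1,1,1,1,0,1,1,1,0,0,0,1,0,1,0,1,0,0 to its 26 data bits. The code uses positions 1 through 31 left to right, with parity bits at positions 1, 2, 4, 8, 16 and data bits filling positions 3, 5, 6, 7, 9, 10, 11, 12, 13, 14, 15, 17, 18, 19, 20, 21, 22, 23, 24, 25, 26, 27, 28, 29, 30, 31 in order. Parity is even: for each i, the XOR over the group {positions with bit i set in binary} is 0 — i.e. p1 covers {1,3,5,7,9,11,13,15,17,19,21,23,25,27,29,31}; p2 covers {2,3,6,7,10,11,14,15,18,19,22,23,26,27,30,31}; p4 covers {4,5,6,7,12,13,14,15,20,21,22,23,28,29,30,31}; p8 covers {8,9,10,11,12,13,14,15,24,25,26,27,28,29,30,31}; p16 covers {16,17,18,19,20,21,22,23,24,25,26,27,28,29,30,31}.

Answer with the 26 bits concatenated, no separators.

00000001111101110001010100

s1 (pos 1,3,5,7,9,11,13,15,17,19,21,23,25,27,29,31): 0⊕0⊕1⊕0⊕0⊕0⊕1⊕1⊕1⊕1⊕1⊕0⊕1⊕1⊕1⊕0 = 1
s2 (pos 2,3,6,7,10,11,14,15,18,19,22,23,26,27,30,31): 0⊕0⊕0⊕0⊕0⊕0⊕1⊕1⊕0⊕1⊕0⊕0⊕0⊕1⊕0⊕0 = 0
s4 (pos 4,5,6,7,12,13,14,15,20,21,22,23,28,29,30,31): 1⊕1⊕0⊕0⊕1⊕1⊕1⊕1⊕1⊕1⊕0⊕0⊕0⊕1⊕0⊕0 = 1
s8 (pos 8,9,10,11,12,13,14,15,24,25,26,27,28,29,30,31): 1⊕0⊕0⊕0⊕1⊕1⊕1⊕1⊕0⊕1⊕0⊕1⊕0⊕1⊕0⊕0 = 0
s16 (pos 16,17,18,19,20,21,22,23,24,25,26,27,28,29,30,31): 1⊕1⊕0⊕1⊕1⊕1⊕0⊕0⊕0⊕1⊕0⊕1⊕0⊕1⊕0⊕0 = 0
Syndrome s16…s1 = 00101 → error at position 5.
Flip position 5: 0001100100011111101110001010100 → 0001000100011111101110001010100
Read data bits from positions 3,5,6,7,9,10,11,12,13,14,15,17,18,19,20,21,22,23,24,25,26,27,28,29,30,31: 00000001111101110001010100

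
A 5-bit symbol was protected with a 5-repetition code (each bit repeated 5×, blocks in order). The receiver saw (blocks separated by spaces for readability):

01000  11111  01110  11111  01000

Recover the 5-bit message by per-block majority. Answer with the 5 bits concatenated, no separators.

Block 1 (01000): 1 one → 0
Block 2 (11111): 5 ones → 1
Block 3 (01110): 3 ones → 1
Block 4 (11111): 5 ones → 1
Block 5 (01000): 1 one → 0

01110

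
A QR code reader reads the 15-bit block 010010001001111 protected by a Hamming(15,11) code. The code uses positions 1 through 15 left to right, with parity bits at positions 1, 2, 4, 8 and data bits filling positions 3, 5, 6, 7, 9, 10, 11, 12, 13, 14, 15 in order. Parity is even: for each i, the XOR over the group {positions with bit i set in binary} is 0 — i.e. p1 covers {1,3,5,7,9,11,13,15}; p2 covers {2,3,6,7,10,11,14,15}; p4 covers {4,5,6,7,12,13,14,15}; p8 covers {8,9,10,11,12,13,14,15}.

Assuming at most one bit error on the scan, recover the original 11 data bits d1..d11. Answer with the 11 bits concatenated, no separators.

s1 (pos 1,3,5,7,9,11,13,15): 0⊕0⊕1⊕0⊕1⊕0⊕1⊕1 = 0
s2 (pos 2,3,6,7,10,11,14,15): 1⊕0⊕0⊕0⊕0⊕0⊕1⊕1 = 1
s4 (pos 4,5,6,7,12,13,14,15): 0⊕1⊕0⊕0⊕1⊕1⊕1⊕1 = 1
s8 (pos 8,9,10,11,12,13,14,15): 0⊕1⊕0⊕0⊕1⊕1⊕1⊕1 = 1
Syndrome s8…s1 = 1110 → error at position 14.
Flip position 14: 010010001001111 → 010010001001101
Read data bits from positions 3,5,6,7,9,10,11,12,13,14,15: 01001001101

01001001101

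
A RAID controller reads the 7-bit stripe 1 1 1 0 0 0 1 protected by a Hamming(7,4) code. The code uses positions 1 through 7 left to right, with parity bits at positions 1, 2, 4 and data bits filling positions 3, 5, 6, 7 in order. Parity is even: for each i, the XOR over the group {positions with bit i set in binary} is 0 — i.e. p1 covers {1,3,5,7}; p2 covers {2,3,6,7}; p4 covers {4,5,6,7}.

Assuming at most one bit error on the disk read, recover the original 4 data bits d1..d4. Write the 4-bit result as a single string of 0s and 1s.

s1 (pos 1,3,5,7): 1⊕1⊕0⊕1 = 1
s2 (pos 2,3,6,7): 1⊕1⊕0⊕1 = 1
s4 (pos 4,5,6,7): 0⊕0⊕0⊕1 = 1
Syndrome s4…s1 = 111 → error at position 7.
Flip position 7: 1110001 → 1110000
Read data bits from positions 3,5,6,7: 1000

1000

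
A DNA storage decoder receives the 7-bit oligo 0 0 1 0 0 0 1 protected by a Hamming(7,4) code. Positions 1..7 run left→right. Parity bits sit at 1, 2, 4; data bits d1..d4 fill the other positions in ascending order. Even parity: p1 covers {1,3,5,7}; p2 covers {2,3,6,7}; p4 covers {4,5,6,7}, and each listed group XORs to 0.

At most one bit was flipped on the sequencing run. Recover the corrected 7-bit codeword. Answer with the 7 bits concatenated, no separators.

s1 (pos 1,3,5,7): 0⊕1⊕0⊕1 = 0
s2 (pos 2,3,6,7): 0⊕1⊕0⊕1 = 0
s4 (pos 4,5,6,7): 0⊕0⊕0⊕1 = 1
Syndrome s4…s1 = 100 → error at position 4.
Flip position 4: 0010001 → 0011001

0011001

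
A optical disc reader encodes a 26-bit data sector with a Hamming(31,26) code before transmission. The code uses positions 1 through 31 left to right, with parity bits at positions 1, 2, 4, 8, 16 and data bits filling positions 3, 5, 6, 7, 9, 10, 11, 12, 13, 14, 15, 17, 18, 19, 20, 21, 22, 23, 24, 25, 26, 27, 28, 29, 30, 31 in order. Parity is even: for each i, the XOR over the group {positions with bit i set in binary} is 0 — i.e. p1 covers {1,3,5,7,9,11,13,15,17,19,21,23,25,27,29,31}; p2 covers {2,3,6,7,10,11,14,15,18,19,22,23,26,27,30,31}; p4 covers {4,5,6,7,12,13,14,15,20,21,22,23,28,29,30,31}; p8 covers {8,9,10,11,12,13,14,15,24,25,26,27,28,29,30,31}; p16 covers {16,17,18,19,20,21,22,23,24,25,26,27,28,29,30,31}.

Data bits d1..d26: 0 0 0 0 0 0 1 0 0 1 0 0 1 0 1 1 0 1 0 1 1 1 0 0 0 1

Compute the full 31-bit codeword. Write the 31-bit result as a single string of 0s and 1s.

0101000000100100010110101110001

Place data at non-parity positions: p1 p2 0 p4 0 0 0 p8 0 0 1 0 0 1 0 p16 0 1 0 1 1 0 1 0 1 1 1 0 0 0 1
p1 (pos 1,3,5,7,9,11,13,15,17,19,21,23,25,27,29,31): XOR of data positions = 0⊕0⊕0⊕0⊕1⊕0⊕0⊕0⊕0⊕1⊕1⊕1⊕1⊕0⊕1 = 0
p2 (pos 2,3,6,7,10,11,14,15,18,19,22,23,26,27,30,31): XOR of data positions = 0⊕0⊕0⊕0⊕1⊕1⊕0⊕1⊕0⊕0⊕1⊕1⊕1⊕0⊕1 = 1
p4 (pos 4,5,6,7,12,13,14,15,20,21,22,23,28,29,30,31): XOR of data positions = 0⊕0⊕0⊕0⊕0⊕1⊕0⊕1⊕1⊕0⊕1⊕0⊕0⊕0⊕1 = 1
p8 (pos 8,9,10,11,12,13,14,15,24,25,26,27,28,29,30,31): XOR of data positions = 0⊕0⊕1⊕0⊕0⊕1⊕0⊕0⊕1⊕1⊕1⊕0⊕0⊕0⊕1 = 0
p16 (pos 16,17,18,19,20,21,22,23,24,25,26,27,28,29,30,31): XOR of data positions = 0⊕1⊕0⊕1⊕1⊕0⊕1⊕0⊕1⊕1⊕1⊕0⊕0⊕0⊕1 = 0
Codeword: 0101000000100100010110101110001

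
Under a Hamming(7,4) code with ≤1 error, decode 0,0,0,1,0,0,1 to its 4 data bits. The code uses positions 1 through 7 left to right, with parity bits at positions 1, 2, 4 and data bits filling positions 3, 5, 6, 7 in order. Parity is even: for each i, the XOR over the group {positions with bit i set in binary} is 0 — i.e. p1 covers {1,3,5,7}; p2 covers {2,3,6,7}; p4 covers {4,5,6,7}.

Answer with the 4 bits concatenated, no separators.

s1 (pos 1,3,5,7): 0⊕0⊕0⊕1 = 1
s2 (pos 2,3,6,7): 0⊕0⊕0⊕1 = 1
s4 (pos 4,5,6,7): 1⊕0⊕0⊕1 = 0
Syndrome s4…s1 = 011 → error at position 3.
Flip position 3: 0001001 → 0011001
Read data bits from positions 3,5,6,7: 1001

1001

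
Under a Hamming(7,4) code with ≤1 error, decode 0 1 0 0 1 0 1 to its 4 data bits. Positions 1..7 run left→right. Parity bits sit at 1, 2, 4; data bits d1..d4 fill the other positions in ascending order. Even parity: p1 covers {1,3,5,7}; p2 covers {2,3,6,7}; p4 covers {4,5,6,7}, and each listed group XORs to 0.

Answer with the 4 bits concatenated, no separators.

0101

s1 (pos 1,3,5,7): 0⊕0⊕1⊕1 = 0
s2 (pos 2,3,6,7): 1⊕0⊕0⊕1 = 0
s4 (pos 4,5,6,7): 0⊕1⊕0⊕1 = 0
Syndrome s4…s1 = 000 → no error.
Read data bits from positions 3,5,6,7: 0101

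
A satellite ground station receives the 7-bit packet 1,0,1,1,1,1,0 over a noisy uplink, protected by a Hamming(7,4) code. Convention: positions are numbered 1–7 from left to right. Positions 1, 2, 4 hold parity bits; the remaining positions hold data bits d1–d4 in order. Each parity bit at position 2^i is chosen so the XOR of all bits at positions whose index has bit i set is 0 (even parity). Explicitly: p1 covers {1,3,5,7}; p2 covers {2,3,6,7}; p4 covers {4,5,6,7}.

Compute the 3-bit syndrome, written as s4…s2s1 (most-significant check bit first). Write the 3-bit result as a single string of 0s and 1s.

101

s1 (pos 1,3,5,7): 1⊕1⊕1⊕0 = 1
s2 (pos 2,3,6,7): 0⊕1⊕1⊕0 = 0
s4 (pos 4,5,6,7): 1⊕1⊕1⊕0 = 1
Syndrome s4…s1 = 101 → error at position 5.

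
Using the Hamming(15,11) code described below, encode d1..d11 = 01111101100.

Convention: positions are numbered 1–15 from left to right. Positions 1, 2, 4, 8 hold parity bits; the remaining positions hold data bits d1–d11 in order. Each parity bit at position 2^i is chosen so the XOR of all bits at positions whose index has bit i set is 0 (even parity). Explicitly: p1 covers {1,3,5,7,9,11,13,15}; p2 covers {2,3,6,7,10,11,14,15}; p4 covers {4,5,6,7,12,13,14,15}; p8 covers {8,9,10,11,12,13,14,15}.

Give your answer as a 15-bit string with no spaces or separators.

010111101101100

Place data at non-parity positions: p1 p2 0 p4 1 1 1 p8 1 1 0 1 1 0 0
p1 (pos 1,3,5,7,9,11,13,15): XOR of data positions = 0⊕1⊕1⊕1⊕0⊕1⊕0 = 0
p2 (pos 2,3,6,7,10,11,14,15): XOR of data positions = 0⊕1⊕1⊕1⊕0⊕0⊕0 = 1
p4 (pos 4,5,6,7,12,13,14,15): XOR of data positions = 1⊕1⊕1⊕1⊕1⊕0⊕0 = 1
p8 (pos 8,9,10,11,12,13,14,15): XOR of data positions = 1⊕1⊕0⊕1⊕1⊕0⊕0 = 0
Codeword: 010111101101100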